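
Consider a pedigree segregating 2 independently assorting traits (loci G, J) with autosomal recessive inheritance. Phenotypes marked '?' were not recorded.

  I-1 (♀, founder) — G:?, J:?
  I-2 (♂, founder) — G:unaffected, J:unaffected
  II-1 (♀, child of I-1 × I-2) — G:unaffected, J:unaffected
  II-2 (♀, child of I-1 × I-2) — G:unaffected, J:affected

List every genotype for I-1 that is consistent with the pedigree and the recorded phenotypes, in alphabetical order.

I-1 ∈ {GG Jj, GG jj, Gg Jj, Gg jj, gg Jj, gg jj}

G/I-1 ? ·: GG|Gg|gg
G/I-2 un ·: GG|Gg
G/II-1 un I-1×I-2: GG|Gg
G/II-2 un I-1×I-2: GG|Gg
⇒ G over [I-1,I-2,II-1,II-2]: 15 consistent
J/I-1 ? ·: Jj|jj
J/I-2 un ·: Jj
J/II-1 un I-1×I-2: JJ|Jj
J/II-2 aff I-1×I-2: jj
⇒ J over [I-1,I-2,II-1,II-2]: 3 consistent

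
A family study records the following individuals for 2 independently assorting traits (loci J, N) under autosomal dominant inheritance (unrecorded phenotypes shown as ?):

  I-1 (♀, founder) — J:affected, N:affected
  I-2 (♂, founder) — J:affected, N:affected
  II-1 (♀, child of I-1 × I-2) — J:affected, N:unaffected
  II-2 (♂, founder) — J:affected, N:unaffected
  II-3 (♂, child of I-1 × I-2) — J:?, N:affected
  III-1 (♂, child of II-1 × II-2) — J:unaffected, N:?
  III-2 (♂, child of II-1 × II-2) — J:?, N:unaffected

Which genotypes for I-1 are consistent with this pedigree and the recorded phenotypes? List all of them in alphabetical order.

J/I-1 aff ·: Jj|JJ
J/I-2 aff ·: Jj|JJ
J/II-1 aff I-1×I-2: Jj
J/II-2 aff ·: Jj
J/II-3 ? I-1×I-2: jj|Jj|JJ
J/III-1 un II-1×II-2: jj
J/III-2 ? II-1×II-2: jj|Jj|JJ
⇒ J over [I-1,I-2,II-1,II-2,II-3,III-1,III-2]: 21 consistent
N/I-1 aff ·: Nn
N/I-2 aff ·: Nn
N/II-1 un I-1×I-2: nn
N/II-2 un ·: nn
N/II-3 aff I-1×I-2: Nn|NN
N/III-1 ? II-1×II-2: nn
N/III-2 un II-1×II-2: nn
⇒ N over [I-1,I-2,II-1,II-2,II-3,III-1,III-2]: 2 consistent

I-1 ∈ {JJ Nn, Jj Nn}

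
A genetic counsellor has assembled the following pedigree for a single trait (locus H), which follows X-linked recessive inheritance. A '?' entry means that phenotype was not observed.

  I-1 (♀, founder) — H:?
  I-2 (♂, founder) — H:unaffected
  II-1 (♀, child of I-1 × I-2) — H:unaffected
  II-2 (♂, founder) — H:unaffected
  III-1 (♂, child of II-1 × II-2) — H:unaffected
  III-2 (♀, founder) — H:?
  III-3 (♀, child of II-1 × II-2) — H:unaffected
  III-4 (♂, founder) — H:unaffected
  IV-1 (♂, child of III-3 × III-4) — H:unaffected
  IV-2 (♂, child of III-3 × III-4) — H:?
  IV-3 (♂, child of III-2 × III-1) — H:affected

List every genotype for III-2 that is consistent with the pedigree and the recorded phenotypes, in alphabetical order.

H/I-1 ? ·: X^HX^H|X^HX^h|X^hX^h
H/I-2 un ·: X^HY
H/II-1 un I-1×I-2: X^HX^H|X^HX^h
H/II-2 un ·: X^HY
H/III-1 un II-1×II-2: X^HY
H/III-2 ? ·: X^HX^h|X^hX^h
H/III-3 un II-1×II-2: X^HX^H|X^HX^h
H/III-4 un ·: X^HY
H/IV-1 un III-3×III-4: X^HY
H/IV-2 ? III-3×III-4: X^HY|X^hY
H/IV-3 aff III-2×III-1: X^hY
⇒ H over [I-1,I-2,II-1,II-2,III-1,III-2,III-3,III-4,IV-1,IV-2,IV-3]: 16 consistent

III-2 ∈ {X^HX^h, X^hX^h}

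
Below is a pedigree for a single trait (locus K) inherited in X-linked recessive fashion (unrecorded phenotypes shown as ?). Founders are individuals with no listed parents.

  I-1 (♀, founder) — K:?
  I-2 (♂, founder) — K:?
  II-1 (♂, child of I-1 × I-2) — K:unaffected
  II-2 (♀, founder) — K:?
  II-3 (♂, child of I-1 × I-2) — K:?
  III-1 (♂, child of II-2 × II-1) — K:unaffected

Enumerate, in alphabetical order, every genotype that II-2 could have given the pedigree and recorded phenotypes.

II-2 ∈ {X^KX^K, X^KX^k}

K/I-1 ? ·: X^KX^K|X^KX^k
K/I-2 ? ·: X^KY|X^kY
K/II-1 un I-1×I-2: X^KY
K/II-2 ? ·: X^KX^K|X^KX^k
K/II-3 ? I-1×I-2: X^KY|X^kY
K/III-1 un II-2×II-1: X^KY
⇒ K over [I-1,I-2,II-1,II-2,II-3,III-1]: 12 consistent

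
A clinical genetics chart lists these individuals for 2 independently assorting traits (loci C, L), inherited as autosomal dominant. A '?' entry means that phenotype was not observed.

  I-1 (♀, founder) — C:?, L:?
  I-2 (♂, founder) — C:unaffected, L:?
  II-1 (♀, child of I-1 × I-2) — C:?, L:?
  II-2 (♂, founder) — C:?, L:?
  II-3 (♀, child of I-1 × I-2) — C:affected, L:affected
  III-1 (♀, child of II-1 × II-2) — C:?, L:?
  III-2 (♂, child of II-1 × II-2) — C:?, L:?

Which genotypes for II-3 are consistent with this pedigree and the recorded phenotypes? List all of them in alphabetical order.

II-3 ∈ {Cc LL, Cc Ll}

C/I-1 ? ·: Cc|CC
C/I-2 un ·: cc
C/II-1 ? I-1×I-2: cc|Cc
C/II-2 ? ·: cc|Cc|CC
C/II-3 aff I-1×I-2: Cc
C/III-1 ? II-1×II-2: cc|Cc|CC
C/III-2 ? II-1×II-2: cc|Cc|CC
⇒ C over [I-1,I-2,II-1,II-2,II-3,III-1,III-2]: 40 consistent
L/I-1 ? ·: ll|Ll|LL
L/I-2 ? ·: ll|Ll|LL
L/II-1 ? I-1×I-2: ll|Ll|LL
L/II-2 ? ·: ll|Ll|LL
L/II-3 aff I-1×I-2: Ll|LL
L/III-1 ? II-1×II-2: ll|Ll|LL
L/III-2 ? II-1×II-2: ll|Ll|LL
⇒ L over [I-1,I-2,II-1,II-2,II-3,III-1,III-2]: 236 consistent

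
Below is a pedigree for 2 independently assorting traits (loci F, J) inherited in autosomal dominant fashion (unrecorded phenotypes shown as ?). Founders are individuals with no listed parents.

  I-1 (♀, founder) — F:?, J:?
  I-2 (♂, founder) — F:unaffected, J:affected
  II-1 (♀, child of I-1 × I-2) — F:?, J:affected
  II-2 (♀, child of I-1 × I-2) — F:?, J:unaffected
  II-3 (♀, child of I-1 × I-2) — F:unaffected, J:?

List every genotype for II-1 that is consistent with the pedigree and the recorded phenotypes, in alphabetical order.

II-1 ∈ {Ff JJ, Ff Jj, ff JJ, ff Jj}

F/I-1 ? ·: ff|Ff
F/I-2 un ·: ff
F/II-1 ? I-1×I-2: ff|Ff
F/II-2 ? I-1×I-2: ff|Ff
F/II-3 un I-1×I-2: ff
⇒ F over [I-1,I-2,II-1,II-2,II-3]: 5 consistent
J/I-1 ? ·: jj|Jj
J/I-2 aff ·: Jj
J/II-1 aff I-1×I-2: Jj|JJ
J/II-2 un I-1×I-2: jj
J/II-3 ? I-1×I-2: jj|Jj|JJ
⇒ J over [I-1,I-2,II-1,II-2,II-3]: 8 consistent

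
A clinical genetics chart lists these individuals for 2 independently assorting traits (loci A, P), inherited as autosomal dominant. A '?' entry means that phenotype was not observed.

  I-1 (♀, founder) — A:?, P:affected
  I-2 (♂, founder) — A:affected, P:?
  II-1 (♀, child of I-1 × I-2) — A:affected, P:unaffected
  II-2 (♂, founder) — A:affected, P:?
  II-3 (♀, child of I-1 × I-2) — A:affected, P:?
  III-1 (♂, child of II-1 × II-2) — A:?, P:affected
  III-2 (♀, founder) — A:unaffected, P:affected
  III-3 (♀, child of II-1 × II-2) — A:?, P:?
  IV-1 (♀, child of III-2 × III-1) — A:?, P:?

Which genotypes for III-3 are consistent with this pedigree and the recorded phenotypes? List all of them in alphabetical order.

III-3 ∈ {AA Pp, AA pp, Aa Pp, Aa pp, aa Pp, aa pp}

A/I-1 ? ·: aa|Aa|AA
A/I-2 aff ·: Aa|AA
A/II-1 aff I-1×I-2: Aa|AA
A/II-2 aff ·: Aa|AA
A/II-3 aff I-1×I-2: Aa|AA
A/III-1 ? II-1×II-2: aa|Aa|AA
A/III-2 un ·: aa
A/III-3 ? II-1×II-2: aa|Aa|AA
A/IV-1 ? III-2×III-1: aa|Aa
⇒ A over [I-1,I-2,II-1,II-2,II-3,III-1,III-2,III-3,IV-1]: 193 consistent
P/I-1 aff ·: Pp
P/I-2 ? ·: pp|Pp
P/II-1 un I-1×I-2: pp
P/II-2 ? ·: Pp|PP
P/II-3 ? I-1×I-2: pp|Pp|PP
P/III-1 aff II-1×II-2: Pp
P/III-2 aff ·: Pp|PP
P/III-3 ? II-1×II-2: pp|Pp
P/IV-1 ? III-2×III-1: pp|Pp|PP
⇒ P over [I-1,I-2,II-1,II-2,II-3,III-1,III-2,III-3,IV-1]: 75 consistent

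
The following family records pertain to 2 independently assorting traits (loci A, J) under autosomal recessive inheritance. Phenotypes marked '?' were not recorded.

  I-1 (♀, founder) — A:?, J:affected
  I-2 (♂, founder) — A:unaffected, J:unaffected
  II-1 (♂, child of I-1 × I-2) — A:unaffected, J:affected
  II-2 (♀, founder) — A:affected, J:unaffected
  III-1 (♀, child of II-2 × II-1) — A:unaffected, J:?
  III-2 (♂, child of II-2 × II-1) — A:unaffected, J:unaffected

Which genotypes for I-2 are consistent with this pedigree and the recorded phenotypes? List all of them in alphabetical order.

A/I-1 ? ·: AA|Aa|aa
A/I-2 un ·: AA|Aa
A/II-1 un I-1×I-2: AA|Aa
A/II-2 aff ·: aa
A/III-1 un II-2×II-1: Aa
A/III-2 un II-2×II-1: Aa
⇒ A over [I-1,I-2,II-1,II-2,III-1,III-2]: 9 consistent
J/I-1 aff ·: jj
J/I-2 un ·: Jj
J/II-1 aff I-1×I-2: jj
J/II-2 un ·: JJ|Jj
J/III-1 ? II-2×II-1: Jj|jj
J/III-2 un II-2×II-1: Jj
⇒ J over [I-1,I-2,II-1,II-2,III-1,III-2]: 3 consistent

I-2 ∈ {AA Jj, Aa Jj}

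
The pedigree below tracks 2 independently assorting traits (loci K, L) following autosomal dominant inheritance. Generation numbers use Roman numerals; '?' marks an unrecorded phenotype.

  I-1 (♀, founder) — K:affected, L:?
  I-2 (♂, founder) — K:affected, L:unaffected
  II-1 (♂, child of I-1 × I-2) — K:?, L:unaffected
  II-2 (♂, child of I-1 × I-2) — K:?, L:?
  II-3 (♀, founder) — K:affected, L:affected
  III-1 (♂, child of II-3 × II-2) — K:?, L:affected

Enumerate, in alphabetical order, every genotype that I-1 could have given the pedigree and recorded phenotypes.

K/I-1 aff ·: Kk|KK
K/I-2 aff ·: Kk|KK
K/II-1 ? I-1×I-2: kk|Kk|KK
K/II-2 ? I-1×I-2: kk|Kk|KK
K/II-3 aff ·: Kk|KK
K/III-1 ? II-3×II-2: kk|Kk|KK
⇒ K over [I-1,I-2,II-1,II-2,II-3,III-1]: 68 consistent
L/I-1 ? ·: ll|Ll
L/I-2 un ·: ll
L/II-1 un I-1×I-2: ll
L/II-2 ? I-1×I-2: ll|Ll
L/II-3 aff ·: Ll|LL
L/III-1 aff II-3×II-2: Ll|LL
⇒ L over [I-1,I-2,II-1,II-2,II-3,III-1]: 8 consistent

I-1 ∈ {KK Ll, KK ll, Kk Ll, Kk ll}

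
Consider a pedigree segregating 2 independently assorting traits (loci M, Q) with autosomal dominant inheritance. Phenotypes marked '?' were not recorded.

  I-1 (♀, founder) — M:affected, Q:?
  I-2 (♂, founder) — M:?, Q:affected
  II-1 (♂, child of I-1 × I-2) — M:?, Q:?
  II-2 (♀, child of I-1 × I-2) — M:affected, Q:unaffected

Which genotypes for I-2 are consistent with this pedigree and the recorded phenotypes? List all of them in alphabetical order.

M/I-1 aff ·: Mm|MM
M/I-2 ? ·: mm|Mm|MM
M/II-1 ? I-1×I-2: mm|Mm|MM
M/II-2 aff I-1×I-2: Mm|MM
⇒ M over [I-1,I-2,II-1,II-2]: 18 consistent
Q/I-1 ? ·: qq|Qq
Q/I-2 aff ·: Qq
Q/II-1 ? I-1×I-2: qq|Qq|QQ
Q/II-2 un I-1×I-2: qq
⇒ Q over [I-1,I-2,II-1,II-2]: 5 consistent

I-2 ∈ {MM Qq, Mm Qq, mm Qq}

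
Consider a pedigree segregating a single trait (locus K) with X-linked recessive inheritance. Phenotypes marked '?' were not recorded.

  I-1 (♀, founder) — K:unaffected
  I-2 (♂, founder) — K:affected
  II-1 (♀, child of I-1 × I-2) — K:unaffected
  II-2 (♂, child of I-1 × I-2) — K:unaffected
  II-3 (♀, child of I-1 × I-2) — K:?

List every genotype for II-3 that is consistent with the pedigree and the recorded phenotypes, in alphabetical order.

II-3 ∈ {X^KX^k, X^kX^k}

K/I-1 un ·: X^KX^K|X^KX^k
K/I-2 aff ·: X^kY
K/II-1 un I-1×I-2: X^KX^k
K/II-2 un I-1×I-2: X^KY
K/II-3 ? I-1×I-2: X^KX^k|X^kX^k
⇒ K over [I-1,I-2,II-1,II-2,II-3]: 3 consistent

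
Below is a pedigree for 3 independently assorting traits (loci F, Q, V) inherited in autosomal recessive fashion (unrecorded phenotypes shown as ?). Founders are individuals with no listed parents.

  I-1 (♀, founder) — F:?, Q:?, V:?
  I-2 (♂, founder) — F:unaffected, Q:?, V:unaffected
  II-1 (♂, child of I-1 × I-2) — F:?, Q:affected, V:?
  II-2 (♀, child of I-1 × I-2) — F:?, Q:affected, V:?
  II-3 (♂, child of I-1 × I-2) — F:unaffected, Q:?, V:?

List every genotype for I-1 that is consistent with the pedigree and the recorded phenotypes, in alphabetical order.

F/I-1 ? ·: FF|Ff|ff
F/I-2 un ·: FF|Ff
F/II-1 ? I-1×I-2: FF|Ff|ff
F/II-2 ? I-1×I-2: FF|Ff|ff
F/II-3 un I-1×I-2: FF|Ff
⇒ F over [I-1,I-2,II-1,II-2,II-3]: 40 consistent
Q/I-1 ? ·: Qq|qq
Q/I-2 ? ·: Qq|qq
Q/II-1 aff I-1×I-2: qq
Q/II-2 aff I-1×I-2: qq
Q/II-3 ? I-1×I-2: QQ|Qq|qq
⇒ Q over [I-1,I-2,II-1,II-2,II-3]: 8 consistent
V/I-1 ? ·: VV|Vv|vv
V/I-2 un ·: VV|Vv
V/II-1 ? I-1×I-2: VV|Vv|vv
V/II-2 ? I-1×I-2: VV|Vv|vv
V/II-3 ? I-1×I-2: VV|Vv|vv
⇒ V over [I-1,I-2,II-1,II-2,II-3]: 53 consistent

I-1 ∈ {FF Qq VV, FF Qq Vv, FF Qq vv, FF qq VV, FF qq Vv, FF qq vv, Ff Qq VV, Ff Qq Vv, Ff Qq vv, Ff qq VV, Ff qq Vv, Ff qq vv, ff Qq VV, ff Qq Vv, ff Qq vv, ff qq VV, ff qq Vv, ff qq vv}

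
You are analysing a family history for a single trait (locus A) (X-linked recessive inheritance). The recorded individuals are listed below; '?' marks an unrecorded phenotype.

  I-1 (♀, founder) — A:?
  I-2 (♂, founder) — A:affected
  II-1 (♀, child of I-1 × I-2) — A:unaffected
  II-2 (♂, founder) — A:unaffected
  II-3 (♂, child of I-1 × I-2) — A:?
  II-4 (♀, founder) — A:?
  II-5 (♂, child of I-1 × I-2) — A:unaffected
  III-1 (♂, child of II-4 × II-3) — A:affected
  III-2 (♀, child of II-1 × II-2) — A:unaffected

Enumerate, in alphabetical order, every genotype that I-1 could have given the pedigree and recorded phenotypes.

I-1 ∈ {X^AX^A, X^AX^a}

A/I-1 ? ·: X^AX^A|X^AX^a
A/I-2 aff ·: X^aY
A/II-1 un I-1×I-2: X^AX^a
A/II-2 un ·: X^AY
A/II-3 ? I-1×I-2: X^AY|X^aY
A/II-4 ? ·: X^AX^a|X^aX^a
A/II-5 un I-1×I-2: X^AY
A/III-1 aff II-4×II-3: X^aY
A/III-2 un II-1×II-2: X^AX^A|X^AX^a
⇒ A over [I-1,I-2,II-1,II-2,II-3,II-4,II-5,III-1,III-2]: 12 consistent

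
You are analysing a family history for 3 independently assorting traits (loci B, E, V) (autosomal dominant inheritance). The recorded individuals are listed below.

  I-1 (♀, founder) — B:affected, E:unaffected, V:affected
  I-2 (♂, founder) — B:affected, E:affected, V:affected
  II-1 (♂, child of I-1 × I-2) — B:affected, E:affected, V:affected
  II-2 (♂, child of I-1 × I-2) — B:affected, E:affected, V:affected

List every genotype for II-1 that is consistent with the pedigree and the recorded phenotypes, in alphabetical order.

II-1 ∈ {BB Ee VV, BB Ee Vv, Bb Ee VV, Bb Ee Vv}

B/I-1 aff ·: Bb|BB
B/I-2 aff ·: Bb|BB
B/II-1 aff I-1×I-2: Bb|BB
B/II-2 aff I-1×I-2: Bb|BB
⇒ B over [I-1,I-2,II-1,II-2]: 13 consistent
E/I-1 un ·: ee
E/I-2 aff ·: Ee|EE
E/II-1 aff I-1×I-2: Ee
E/II-2 aff I-1×I-2: Ee
⇒ E over [I-1,I-2,II-1,II-2]: 2 consistent
V/I-1 aff ·: Vv|VV
V/I-2 aff ·: Vv|VV
V/II-1 aff I-1×I-2: Vv|VV
V/II-2 aff I-1×I-2: Vv|VV
⇒ V over [I-1,I-2,II-1,II-2]: 13 consistent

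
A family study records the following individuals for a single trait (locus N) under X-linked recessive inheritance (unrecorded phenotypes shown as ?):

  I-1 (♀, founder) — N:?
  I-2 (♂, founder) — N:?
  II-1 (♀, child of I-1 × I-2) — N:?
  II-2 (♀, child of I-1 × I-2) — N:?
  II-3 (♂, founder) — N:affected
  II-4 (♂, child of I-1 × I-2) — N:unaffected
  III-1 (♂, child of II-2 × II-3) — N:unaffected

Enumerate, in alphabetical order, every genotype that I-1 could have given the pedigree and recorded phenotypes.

N/I-1 ? ·: X^NX^N|X^NX^n
N/I-2 ? ·: X^NY|X^nY
N/II-1 ? I-1×I-2: X^NX^N|X^NX^n|X^nX^n
N/II-2 ? I-1×I-2: X^NX^N|X^NX^n
N/II-3 aff ·: X^nY
N/II-4 un I-1×I-2: X^NY
N/III-1 un II-2×II-3: X^NY
⇒ N over [I-1,I-2,II-1,II-2,II-3,II-4,III-1]: 8 consistent

I-1 ∈ {X^NX^N, X^NX^n}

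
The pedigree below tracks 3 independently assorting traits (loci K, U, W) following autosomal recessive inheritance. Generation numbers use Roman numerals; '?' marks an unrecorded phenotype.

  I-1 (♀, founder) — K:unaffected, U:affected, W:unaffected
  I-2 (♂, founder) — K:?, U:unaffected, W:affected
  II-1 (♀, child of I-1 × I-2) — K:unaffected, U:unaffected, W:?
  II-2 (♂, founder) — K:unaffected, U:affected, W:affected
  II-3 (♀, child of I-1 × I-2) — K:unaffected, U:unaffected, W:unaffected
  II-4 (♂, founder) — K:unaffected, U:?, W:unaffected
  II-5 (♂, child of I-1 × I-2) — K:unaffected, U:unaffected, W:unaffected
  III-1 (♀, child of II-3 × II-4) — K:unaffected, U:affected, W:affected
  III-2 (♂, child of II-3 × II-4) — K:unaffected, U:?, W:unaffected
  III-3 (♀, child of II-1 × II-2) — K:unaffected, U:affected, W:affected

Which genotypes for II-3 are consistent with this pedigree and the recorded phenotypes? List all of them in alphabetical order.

K/I-1 un ·: KK|Kk
K/I-2 ? ·: KK|Kk|kk
K/II-1 un I-1×I-2: KK|Kk
K/II-2 un ·: KK|Kk
K/II-3 un I-1×I-2: KK|Kk
K/II-4 un ·: KK|Kk
K/II-5 un I-1×I-2: KK|Kk
K/III-1 un II-3×II-4: KK|Kk
K/III-2 un II-3×II-4: KK|Kk
K/III-3 un II-1×II-2: KK|Kk
⇒ K over [I-1,I-2,II-1,II-2,II-3,II-4,II-5,III-1,III-2,III-3]: 625 consistent
U/I-1 aff ·: uu
U/I-2 un ·: UU|Uu
U/II-1 un I-1×I-2: Uu
U/II-2 aff ·: uu
U/II-3 un I-1×I-2: Uu
U/II-4 ? ·: Uu|uu
U/II-5 un I-1×I-2: Uu
U/III-1 aff II-3×II-4: uu
U/III-2 ? II-3×II-4: UU|Uu|uu
U/III-3 aff II-1×II-2: uu
⇒ U over [I-1,I-2,II-1,II-2,II-3,II-4,II-5,III-1,III-2,III-3]: 10 consistent
W/I-1 un ·: WW|Ww
W/I-2 aff ·: ww
W/II-1 ? I-1×I-2: Ww|ww
W/II-2 aff ·: ww
W/II-3 un I-1×I-2: Ww
W/II-4 un ·: Ww
W/II-5 un I-1×I-2: Ww
W/III-1 aff II-3×II-4: ww
W/III-2 un II-3×II-4: WW|Ww
W/III-3 aff II-1×II-2: ww
⇒ W over [I-1,I-2,II-1,II-2,II-3,II-4,II-5,III-1,III-2,III-3]: 6 consistent

II-3 ∈ {KK Uu Ww, Kk Uu Ww}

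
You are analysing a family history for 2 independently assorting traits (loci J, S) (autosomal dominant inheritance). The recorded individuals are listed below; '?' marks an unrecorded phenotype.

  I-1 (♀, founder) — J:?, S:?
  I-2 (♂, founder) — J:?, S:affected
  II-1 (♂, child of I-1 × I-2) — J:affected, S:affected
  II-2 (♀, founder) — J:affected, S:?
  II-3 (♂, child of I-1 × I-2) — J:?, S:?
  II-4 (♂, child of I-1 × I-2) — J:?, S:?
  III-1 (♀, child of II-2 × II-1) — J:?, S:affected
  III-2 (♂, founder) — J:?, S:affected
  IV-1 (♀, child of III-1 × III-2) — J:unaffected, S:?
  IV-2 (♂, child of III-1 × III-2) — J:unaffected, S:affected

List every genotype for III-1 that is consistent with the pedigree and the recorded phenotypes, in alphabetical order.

J/I-1 ? ·: jj|Jj|JJ
J/I-2 ? ·: jj|Jj|JJ
J/II-1 aff I-1×I-2: Jj|JJ
J/II-2 aff ·: Jj|JJ
J/II-3 ? I-1×I-2: jj|Jj|JJ
J/II-4 ? I-1×I-2: jj|Jj|JJ
J/III-1 ? II-2×II-1: jj|Jj
J/III-2 ? ·: jj|Jj
J/IV-1 un III-1×III-2: jj
J/IV-2 un III-1×III-2: jj
⇒ J over [I-1,I-2,II-1,II-2,II-3,II-4,III-1,III-2,IV-1,IV-2]: 198 consistent
S/I-1 ? ·: ss|Ss|SS
S/I-2 aff ·: Ss|SS
S/II-1 aff I-1×I-2: Ss|SS
S/II-2 ? ·: ss|Ss|SS
S/II-3 ? I-1×I-2: ss|Ss|SS
S/II-4 ? I-1×I-2: ss|Ss|SS
S/III-1 aff II-2×II-1: Ss|SS
S/III-2 aff ·: Ss|SS
S/IV-1 ? III-1×III-2: ss|Ss|SS
S/IV-2 aff III-1×III-2: Ss|SS
⇒ S over [I-1,I-2,II-1,II-2,II-3,II-4,III-1,III-2,IV-1,IV-2]: 1420 consistent

III-1 ∈ {Jj SS, Jj Ss, jj SS, jj Ss}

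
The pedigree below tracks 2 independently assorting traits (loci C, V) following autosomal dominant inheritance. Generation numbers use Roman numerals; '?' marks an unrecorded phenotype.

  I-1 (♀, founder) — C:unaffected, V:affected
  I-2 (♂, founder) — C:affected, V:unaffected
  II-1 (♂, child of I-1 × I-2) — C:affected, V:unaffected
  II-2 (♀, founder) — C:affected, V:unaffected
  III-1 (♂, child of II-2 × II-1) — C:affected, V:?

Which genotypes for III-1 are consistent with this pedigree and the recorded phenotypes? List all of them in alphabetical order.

C/I-1 un ·: cc
C/I-2 aff ·: Cc|CC
C/II-1 aff I-1×I-2: Cc
C/II-2 aff ·: Cc|CC
C/III-1 aff II-2×II-1: Cc|CC
⇒ C over [I-1,I-2,II-1,II-2,III-1]: 8 consistent
V/I-1 aff ·: Vv
V/I-2 un ·: vv
V/II-1 un I-1×I-2: vv
V/II-2 un ·: vv
V/III-1 ? II-2×II-1: vv
⇒ V over [I-1,I-2,II-1,II-2,III-1]: 1 consistent

III-1 ∈ {CC vv, Cc vv}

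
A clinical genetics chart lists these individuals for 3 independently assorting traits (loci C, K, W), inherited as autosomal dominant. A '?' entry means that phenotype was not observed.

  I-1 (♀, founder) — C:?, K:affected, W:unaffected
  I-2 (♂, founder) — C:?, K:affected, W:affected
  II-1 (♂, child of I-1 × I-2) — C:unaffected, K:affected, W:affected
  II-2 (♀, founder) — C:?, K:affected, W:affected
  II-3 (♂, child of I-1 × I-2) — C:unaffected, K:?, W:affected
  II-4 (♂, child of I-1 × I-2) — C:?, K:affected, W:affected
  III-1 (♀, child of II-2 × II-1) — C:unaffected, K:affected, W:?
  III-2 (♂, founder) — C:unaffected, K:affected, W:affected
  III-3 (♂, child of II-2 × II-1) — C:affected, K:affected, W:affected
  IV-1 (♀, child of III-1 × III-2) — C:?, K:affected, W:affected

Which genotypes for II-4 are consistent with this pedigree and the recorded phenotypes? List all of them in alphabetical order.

II-4 ∈ {CC KK Ww, CC Kk Ww, Cc KK Ww, Cc Kk Ww, cc KK Ww, cc Kk Ww}

C/I-1 ? ·: cc|Cc
C/I-2 ? ·: cc|Cc
C/II-1 un I-1×I-2: cc
C/II-2 ? ·: Cc
C/II-3 un I-1×I-2: cc
C/II-4 ? I-1×I-2: cc|Cc|CC
C/III-1 un II-2×II-1: cc
C/III-2 un ·: cc
C/III-3 aff II-2×II-1: Cc
C/IV-1 ? III-1×III-2: cc
⇒ C over [I-1,I-2,II-1,II-2,II-3,II-4,III-1,III-2,III-3,IV-1]: 8 consistent
K/I-1 aff ·: Kk|KK
K/I-2 aff ·: Kk|KK
K/II-1 aff I-1×I-2: Kk|KK
K/II-2 aff ·: Kk|KK
K/II-3 ? I-1×I-2: kk|Kk|KK
K/II-4 aff I-1×I-2: Kk|KK
K/III-1 aff II-2×II-1: Kk|KK
K/III-2 aff ·: Kk|KK
K/III-3 aff II-2×II-1: Kk|KK
K/IV-1 aff III-1×III-2: Kk|KK
⇒ K over [I-1,I-2,II-1,II-2,II-3,II-4,III-1,III-2,III-3,IV-1]: 647 consistent
W/I-1 un ·: ww
W/I-2 aff ·: Ww|WW
W/II-1 aff I-1×I-2: Ww
W/II-2 aff ·: Ww|WW
W/II-3 aff I-1×I-2: Ww
W/II-4 aff I-1×I-2: Ww
W/III-1 ? II-2×II-1: ww|Ww|WW
W/III-2 aff ·: Ww|WW
W/III-3 aff II-2×II-1: Ww|WW
W/IV-1 aff III-1×III-2: Ww|WW
⇒ W over [I-1,I-2,II-1,II-2,II-3,II-4,III-1,III-2,III-3,IV-1]: 64 consistent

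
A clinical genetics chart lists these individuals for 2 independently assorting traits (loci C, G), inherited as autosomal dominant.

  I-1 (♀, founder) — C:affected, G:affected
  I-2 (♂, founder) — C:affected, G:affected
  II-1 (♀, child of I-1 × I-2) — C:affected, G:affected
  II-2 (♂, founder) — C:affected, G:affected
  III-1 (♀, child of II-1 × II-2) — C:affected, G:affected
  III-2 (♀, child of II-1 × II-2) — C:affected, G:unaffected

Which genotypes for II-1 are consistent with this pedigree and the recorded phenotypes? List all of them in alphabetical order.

II-1 ∈ {CC Gg, Cc Gg}

C/I-1 aff ·: Cc|CC
C/I-2 aff ·: Cc|CC
C/II-1 aff I-1×I-2: Cc|CC
C/II-2 aff ·: Cc|CC
C/III-1 aff II-1×II-2: Cc|CC
C/III-2 aff II-1×II-2: Cc|CC
⇒ C over [I-1,I-2,II-1,II-2,III-1,III-2]: 44 consistent
G/I-1 aff ·: Gg|GG
G/I-2 aff ·: Gg|GG
G/II-1 aff I-1×I-2: Gg
G/II-2 aff ·: Gg
G/III-1 aff II-1×II-2: Gg|GG
G/III-2 un II-1×II-2: gg
⇒ G over [I-1,I-2,II-1,II-2,III-1,III-2]: 6 consistent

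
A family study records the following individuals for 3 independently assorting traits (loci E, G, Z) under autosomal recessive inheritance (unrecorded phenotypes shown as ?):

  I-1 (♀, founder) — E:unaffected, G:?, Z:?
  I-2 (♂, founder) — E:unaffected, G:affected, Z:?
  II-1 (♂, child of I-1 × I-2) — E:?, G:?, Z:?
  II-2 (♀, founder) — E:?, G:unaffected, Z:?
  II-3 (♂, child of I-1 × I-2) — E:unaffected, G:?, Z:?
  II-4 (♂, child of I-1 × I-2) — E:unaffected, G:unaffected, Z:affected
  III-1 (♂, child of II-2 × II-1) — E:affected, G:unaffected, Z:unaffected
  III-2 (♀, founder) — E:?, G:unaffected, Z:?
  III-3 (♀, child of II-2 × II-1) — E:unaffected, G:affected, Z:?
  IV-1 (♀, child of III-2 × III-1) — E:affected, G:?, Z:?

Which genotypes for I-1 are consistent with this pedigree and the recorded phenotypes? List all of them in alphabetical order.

I-1 ∈ {EE GG Zz, EE GG zz, EE Gg Zz, EE Gg zz, Ee GG Zz, Ee GG zz, Ee Gg Zz, Ee Gg zz}

E/I-1 un ·: EE|Ee
E/I-2 un ·: EE|Ee
E/II-1 ? I-1×I-2: Ee|ee
E/II-2 ? ·: Ee|ee
E/II-3 un I-1×I-2: EE|Ee
E/II-4 un I-1×I-2: EE|Ee
E/III-1 aff II-2×II-1: ee
E/III-2 ? ·: Ee|ee
E/III-3 un II-2×II-1: EE|Ee
E/IV-1 aff III-2×III-1: ee
⇒ E over [I-1,I-2,II-1,II-2,II-3,II-4,III-1,III-2,III-3,IV-1]: 80 consistent
G/I-1 ? ·: GG|Gg
G/I-2 aff ·: gg
G/II-1 ? I-1×I-2: Gg|gg
G/II-2 un ·: Gg
G/II-3 ? I-1×I-2: Gg|gg
G/II-4 un I-1×I-2: Gg
G/III-1 un II-2×II-1: GG|Gg
G/III-2 un ·: GG|Gg
G/III-3 aff II-2×II-1: gg
G/IV-1 ? III-2×III-1: GG|Gg|gg
⇒ G over [I-1,I-2,II-1,II-2,II-3,II-4,III-1,III-2,III-3,IV-1]: 34 consistent
Z/I-1 ? ·: Zz|zz
Z/I-2 ? ·: Zz|zz
Z/II-1 ? I-1×I-2: ZZ|Zz|zz
Z/II-2 ? ·: ZZ|Zz|zz
Z/II-3 ? I-1×I-2: ZZ|Zz|zz
Z/II-4 aff I-1×I-2: zz
Z/III-1 un II-2×II-1: ZZ|Zz
Z/III-2 ? ·: ZZ|Zz|zz
Z/III-3 ? II-2×II-1: ZZ|Zz|zz
Z/IV-1 ? III-2×III-1: ZZ|Zz|zz
⇒ Z over [I-1,I-2,II-1,II-2,II-3,II-4,III-1,III-2,III-3,IV-1]: 750 consistent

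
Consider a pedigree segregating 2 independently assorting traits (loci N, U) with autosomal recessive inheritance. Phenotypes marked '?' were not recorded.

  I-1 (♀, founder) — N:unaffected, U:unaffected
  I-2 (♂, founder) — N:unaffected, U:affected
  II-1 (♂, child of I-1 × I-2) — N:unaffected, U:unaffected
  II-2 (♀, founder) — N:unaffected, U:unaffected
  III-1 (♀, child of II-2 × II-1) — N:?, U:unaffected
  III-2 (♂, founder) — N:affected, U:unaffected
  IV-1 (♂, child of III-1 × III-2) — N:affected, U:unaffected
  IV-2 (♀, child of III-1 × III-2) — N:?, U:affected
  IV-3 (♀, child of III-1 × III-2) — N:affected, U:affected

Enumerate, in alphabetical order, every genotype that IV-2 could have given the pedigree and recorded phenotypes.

N/I-1 un ·: NN|Nn
N/I-2 un ·: NN|Nn
N/II-1 un I-1×I-2: NN|Nn
N/II-2 un ·: NN|Nn
N/III-1 ? II-2×II-1: Nn|nn
N/III-2 aff ·: nn
N/IV-1 aff III-1×III-2: nn
N/IV-2 ? III-1×III-2: Nn|nn
N/IV-3 aff III-1×III-2: nn
⇒ N over [I-1,I-2,II-1,II-2,III-1,III-2,IV-1,IV-2,IV-3]: 23 consistent
U/I-1 un ·: UU|Uu
U/I-2 aff ·: uu
U/II-1 un I-1×I-2: Uu
U/II-2 un ·: UU|Uu
U/III-1 un II-2×II-1: Uu
U/III-2 un ·: Uu
U/IV-1 un III-1×III-2: UU|Uu
U/IV-2 aff III-1×III-2: uu
U/IV-3 aff III-1×III-2: uu
⇒ U over [I-1,I-2,II-1,II-2,III-1,III-2,IV-1,IV-2,IV-3]: 8 consistent

IV-2 ∈ {Nn uu, nn uu}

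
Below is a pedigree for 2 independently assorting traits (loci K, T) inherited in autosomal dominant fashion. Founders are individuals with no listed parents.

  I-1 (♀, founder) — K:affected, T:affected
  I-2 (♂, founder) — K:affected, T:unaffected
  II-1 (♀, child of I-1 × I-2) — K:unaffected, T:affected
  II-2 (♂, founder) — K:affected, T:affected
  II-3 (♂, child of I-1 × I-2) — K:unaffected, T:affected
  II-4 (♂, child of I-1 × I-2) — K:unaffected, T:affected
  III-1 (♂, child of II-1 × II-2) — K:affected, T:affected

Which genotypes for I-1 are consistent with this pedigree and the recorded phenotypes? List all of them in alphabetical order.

K/I-1 aff ·: Kk
K/I-2 aff ·: Kk
K/II-1 un I-1×I-2: kk
K/II-2 aff ·: Kk|KK
K/II-3 un I-1×I-2: kk
K/II-4 un I-1×I-2: kk
K/III-1 aff II-1×II-2: Kk
⇒ K over [I-1,I-2,II-1,II-2,II-3,II-4,III-1]: 2 consistent
T/I-1 aff ·: Tt|TT
T/I-2 un ·: tt
T/II-1 aff I-1×I-2: Tt
T/II-2 aff ·: Tt|TT
T/II-3 aff I-1×I-2: Tt
T/II-4 aff I-1×I-2: Tt
T/III-1 aff II-1×II-2: Tt|TT
⇒ T over [I-1,I-2,II-1,II-2,II-3,II-4,III-1]: 8 consistent

I-1 ∈ {Kk TT, Kk Tt}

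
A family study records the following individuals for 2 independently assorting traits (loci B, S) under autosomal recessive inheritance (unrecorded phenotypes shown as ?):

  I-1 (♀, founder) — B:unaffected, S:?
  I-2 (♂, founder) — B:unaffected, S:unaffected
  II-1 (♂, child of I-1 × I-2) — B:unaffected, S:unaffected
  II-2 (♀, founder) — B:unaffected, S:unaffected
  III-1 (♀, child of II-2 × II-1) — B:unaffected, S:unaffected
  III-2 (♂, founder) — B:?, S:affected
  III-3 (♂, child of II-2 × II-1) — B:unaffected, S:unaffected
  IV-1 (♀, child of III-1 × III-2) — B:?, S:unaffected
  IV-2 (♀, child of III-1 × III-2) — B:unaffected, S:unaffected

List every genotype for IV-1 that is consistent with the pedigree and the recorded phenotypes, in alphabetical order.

IV-1 ∈ {BB Ss, Bb Ss, bb Ss}

B/I-1 un ·: BB|Bb
B/I-2 un ·: BB|Bb
B/II-1 un I-1×I-2: BB|Bb
B/II-2 un ·: BB|Bb
B/III-1 un II-2×II-1: BB|Bb
B/III-2 ? ·: BB|Bb|bb
B/III-3 un II-2×II-1: BB|Bb
B/IV-1 ? III-1×III-2: BB|Bb|bb
B/IV-2 un III-1×III-2: BB|Bb
⇒ B over [I-1,I-2,II-1,II-2,III-1,III-2,III-3,IV-1,IV-2]: 384 consistent
S/I-1 ? ·: SS|Ss|ss
S/I-2 un ·: SS|Ss
S/II-1 un I-1×I-2: SS|Ss
S/II-2 un ·: SS|Ss
S/III-1 un II-2×II-1: SS|Ss
S/III-2 aff ·: ss
S/III-3 un II-2×II-1: SS|Ss
S/IV-1 un III-1×III-2: Ss
S/IV-2 un III-1×III-2: Ss
⇒ S over [I-1,I-2,II-1,II-2,III-1,III-2,III-3,IV-1,IV-2]: 60 consistent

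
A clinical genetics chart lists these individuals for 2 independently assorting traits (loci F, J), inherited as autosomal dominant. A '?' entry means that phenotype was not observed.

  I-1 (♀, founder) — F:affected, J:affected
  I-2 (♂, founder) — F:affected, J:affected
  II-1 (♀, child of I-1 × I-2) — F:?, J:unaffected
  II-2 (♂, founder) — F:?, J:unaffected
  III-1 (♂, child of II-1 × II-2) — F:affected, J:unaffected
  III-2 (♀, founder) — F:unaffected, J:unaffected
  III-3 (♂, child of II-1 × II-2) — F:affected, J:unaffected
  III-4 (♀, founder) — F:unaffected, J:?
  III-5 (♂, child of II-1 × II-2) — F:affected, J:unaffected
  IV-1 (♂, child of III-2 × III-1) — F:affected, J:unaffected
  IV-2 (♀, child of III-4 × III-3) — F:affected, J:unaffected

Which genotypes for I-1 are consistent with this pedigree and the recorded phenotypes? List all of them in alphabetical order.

I-1 ∈ {FF Jj, Ff Jj}

F/I-1 aff ·: Ff|FF
F/I-2 aff ·: Ff|FF
F/II-1 ? I-1×I-2: ff|Ff|FF
F/II-2 ? ·: ff|Ff|FF
F/III-1 aff II-1×II-2: Ff|FF
F/III-2 un ·: ff
F/III-3 aff II-1×II-2: Ff|FF
F/III-4 un ·: ff
F/III-5 aff II-1×II-2: Ff|FF
F/IV-1 aff III-2×III-1: Ff
F/IV-2 aff III-4×III-3: Ff
⇒ F over [I-1,I-2,II-1,II-2,III-1,III-2,III-3,III-4,III-5,IV-1,IV-2]: 93 consistent
J/I-1 aff ·: Jj
J/I-2 aff ·: Jj
J/II-1 un I-1×I-2: jj
J/II-2 un ·: jj
J/III-1 un II-1×II-2: jj
J/III-2 un ·: jj
J/III-3 un II-1×II-2: jj
J/III-4 ? ·: jj|Jj
J/III-5 un II-1×II-2: jj
J/IV-1 un III-2×III-1: jj
J/IV-2 un III-4×III-3: jj
⇒ J over [I-1,I-2,II-1,II-2,III-1,III-2,III-3,III-4,III-5,IV-1,IV-2]: 2 consistent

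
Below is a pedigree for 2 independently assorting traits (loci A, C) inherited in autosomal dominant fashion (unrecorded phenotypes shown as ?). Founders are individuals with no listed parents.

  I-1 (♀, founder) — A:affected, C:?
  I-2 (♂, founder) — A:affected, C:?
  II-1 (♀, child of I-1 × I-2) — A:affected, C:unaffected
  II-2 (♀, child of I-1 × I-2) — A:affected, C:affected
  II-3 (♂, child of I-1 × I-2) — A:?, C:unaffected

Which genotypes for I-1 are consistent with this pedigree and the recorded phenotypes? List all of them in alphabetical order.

I-1 ∈ {AA Cc, AA cc, Aa Cc, Aa cc}

A/I-1 aff ·: Aa|AA
A/I-2 aff ·: Aa|AA
A/II-1 aff I-1×I-2: Aa|AA
A/II-2 aff I-1×I-2: Aa|AA
A/II-3 ? I-1×I-2: aa|Aa|AA
⇒ A over [I-1,I-2,II-1,II-2,II-3]: 29 consistent
C/I-1 ? ·: cc|Cc
C/I-2 ? ·: cc|Cc
C/II-1 un I-1×I-2: cc
C/II-2 aff I-1×I-2: Cc|CC
C/II-3 un I-1×I-2: cc
⇒ C over [I-1,I-2,II-1,II-2,II-3]: 4 consistent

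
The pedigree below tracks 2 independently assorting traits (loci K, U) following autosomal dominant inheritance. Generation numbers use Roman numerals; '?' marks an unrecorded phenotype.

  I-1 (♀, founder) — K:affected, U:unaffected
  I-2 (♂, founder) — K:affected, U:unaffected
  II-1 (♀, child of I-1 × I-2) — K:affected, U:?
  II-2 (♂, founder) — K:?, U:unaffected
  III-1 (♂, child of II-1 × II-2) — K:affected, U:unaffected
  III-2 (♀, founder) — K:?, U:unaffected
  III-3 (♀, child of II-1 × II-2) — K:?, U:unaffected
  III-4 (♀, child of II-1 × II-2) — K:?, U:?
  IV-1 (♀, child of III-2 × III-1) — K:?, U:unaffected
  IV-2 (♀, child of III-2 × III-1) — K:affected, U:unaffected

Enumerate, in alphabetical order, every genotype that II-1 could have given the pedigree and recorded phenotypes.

K/I-1 aff ·: Kk|KK
K/I-2 aff ·: Kk|KK
K/II-1 aff I-1×I-2: Kk|KK
K/II-2 ? ·: kk|Kk|KK
K/III-1 aff II-1×II-2: Kk|KK
K/III-2 ? ·: kk|Kk|KK
K/III-3 ? II-1×II-2: kk|Kk|KK
K/III-4 ? II-1×II-2: kk|Kk|KK
K/IV-1 ? III-2×III-1: kk|Kk|KK
K/IV-2 aff III-2×III-1: Kk|KK
⇒ K over [I-1,I-2,II-1,II-2,III-1,III-2,III-3,III-4,IV-1,IV-2]: 1206 consistent
U/I-1 un ·: uu
U/I-2 un ·: uu
U/II-1 ? I-1×I-2: uu
U/II-2 un ·: uu
U/III-1 un II-1×II-2: uu
U/III-2 un ·: uu
U/III-3 un II-1×II-2: uu
U/III-4 ? II-1×II-2: uu
U/IV-1 un III-2×III-1: uu
U/IV-2 un III-2×III-1: uu
⇒ U over [I-1,I-2,II-1,II-2,III-1,III-2,III-3,III-4,IV-1,IV-2]: 1 consistent

II-1 ∈ {KK uu, Kk uu}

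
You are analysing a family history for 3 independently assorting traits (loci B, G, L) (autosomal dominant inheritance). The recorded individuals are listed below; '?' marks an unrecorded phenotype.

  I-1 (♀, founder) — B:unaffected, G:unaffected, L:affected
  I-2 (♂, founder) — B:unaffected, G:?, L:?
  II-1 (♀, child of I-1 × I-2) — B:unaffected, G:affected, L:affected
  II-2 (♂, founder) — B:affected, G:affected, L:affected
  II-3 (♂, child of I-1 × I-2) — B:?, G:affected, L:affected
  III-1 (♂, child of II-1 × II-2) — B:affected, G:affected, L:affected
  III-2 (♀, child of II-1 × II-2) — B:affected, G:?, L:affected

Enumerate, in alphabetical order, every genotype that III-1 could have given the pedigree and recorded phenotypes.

B/I-1 un ·: bb
B/I-2 un ·: bb
B/II-1 un I-1×I-2: bb
B/II-2 aff ·: Bb|BB
B/II-3 ? I-1×I-2: bb
B/III-1 aff II-1×II-2: Bb
B/III-2 aff II-1×II-2: Bb
⇒ B over [I-1,I-2,II-1,II-2,II-3,III-1,III-2]: 2 consistent
G/I-1 un ·: gg
G/I-2 ? ·: Gg|GG
G/II-1 aff I-1×I-2: Gg
G/II-2 aff ·: Gg|GG
G/II-3 aff I-1×I-2: Gg
G/III-1 aff II-1×II-2: Gg|GG
G/III-2 ? II-1×II-2: gg|Gg|GG
⇒ G over [I-1,I-2,II-1,II-2,II-3,III-1,III-2]: 20 consistent
L/I-1 aff ·: Ll|LL
L/I-2 ? ·: ll|Ll|LL
L/II-1 aff I-1×I-2: Ll|LL
L/II-2 aff ·: Ll|LL
L/II-3 aff I-1×I-2: Ll|LL
L/III-1 aff II-1×II-2: Ll|LL
L/III-2 aff II-1×II-2: Ll|LL
⇒ L over [I-1,I-2,II-1,II-2,II-3,III-1,III-2]: 99 consistent

III-1 ∈ {Bb GG LL, Bb GG Ll, Bb Gg LL, Bb Gg Ll}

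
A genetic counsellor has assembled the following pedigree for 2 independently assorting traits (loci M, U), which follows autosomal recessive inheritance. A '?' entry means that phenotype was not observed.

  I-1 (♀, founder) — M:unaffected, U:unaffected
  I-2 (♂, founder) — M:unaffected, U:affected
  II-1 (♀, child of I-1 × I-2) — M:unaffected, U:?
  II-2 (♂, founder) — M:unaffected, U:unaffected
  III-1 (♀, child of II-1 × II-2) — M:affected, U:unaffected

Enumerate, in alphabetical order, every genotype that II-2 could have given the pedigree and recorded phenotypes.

II-2 ∈ {Mm UU, Mm Uu}

M/I-1 un ·: MM|Mm
M/I-2 un ·: MM|Mm
M/II-1 un I-1×I-2: Mm
M/II-2 un ·: Mm
M/III-1 aff II-1×II-2: mm
⇒ M over [I-1,I-2,II-1,II-2,III-1]: 3 consistent
U/I-1 un ·: UU|Uu
U/I-2 aff ·: uu
U/II-1 ? I-1×I-2: Uu|uu
U/II-2 un ·: UU|Uu
U/III-1 un II-1×II-2: UU|Uu
⇒ U over [I-1,I-2,II-1,II-2,III-1]: 10 consistent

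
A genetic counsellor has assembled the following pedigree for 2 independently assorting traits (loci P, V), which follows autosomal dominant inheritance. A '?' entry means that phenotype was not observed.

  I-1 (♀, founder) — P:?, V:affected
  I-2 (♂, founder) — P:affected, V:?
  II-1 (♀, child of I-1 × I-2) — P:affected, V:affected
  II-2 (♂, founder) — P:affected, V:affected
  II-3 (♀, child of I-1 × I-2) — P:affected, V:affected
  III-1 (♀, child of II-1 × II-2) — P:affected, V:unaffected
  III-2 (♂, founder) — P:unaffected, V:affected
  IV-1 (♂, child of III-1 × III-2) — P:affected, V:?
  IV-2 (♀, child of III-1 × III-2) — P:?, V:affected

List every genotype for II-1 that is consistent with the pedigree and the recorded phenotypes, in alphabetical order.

II-1 ∈ {PP Vv, Pp Vv}

P/I-1 ? ·: pp|Pp|PP
P/I-2 aff ·: Pp|PP
P/II-1 aff I-1×I-2: Pp|PP
P/II-2 aff ·: Pp|PP
P/II-3 aff I-1×I-2: Pp|PP
P/III-1 aff II-1×II-2: Pp|PP
P/III-2 un ·: pp
P/IV-1 aff III-1×III-2: Pp
P/IV-2 ? III-1×III-2: pp|Pp
⇒ P over [I-1,I-2,II-1,II-2,II-3,III-1,III-2,IV-1,IV-2]: 76 consistent
V/I-1 aff ·: Vv|VV
V/I-2 ? ·: vv|Vv|VV
V/II-1 aff I-1×I-2: Vv
V/II-2 aff ·: Vv
V/II-3 aff I-1×I-2: Vv|VV
V/III-1 un II-1×II-2: vv
V/III-2 aff ·: Vv|VV
V/IV-1 ? III-1×III-2: vv|Vv
V/IV-2 aff III-1×III-2: Vv
⇒ V over [I-1,I-2,II-1,II-2,II-3,III-1,III-2,IV-1,IV-2]: 24 consistent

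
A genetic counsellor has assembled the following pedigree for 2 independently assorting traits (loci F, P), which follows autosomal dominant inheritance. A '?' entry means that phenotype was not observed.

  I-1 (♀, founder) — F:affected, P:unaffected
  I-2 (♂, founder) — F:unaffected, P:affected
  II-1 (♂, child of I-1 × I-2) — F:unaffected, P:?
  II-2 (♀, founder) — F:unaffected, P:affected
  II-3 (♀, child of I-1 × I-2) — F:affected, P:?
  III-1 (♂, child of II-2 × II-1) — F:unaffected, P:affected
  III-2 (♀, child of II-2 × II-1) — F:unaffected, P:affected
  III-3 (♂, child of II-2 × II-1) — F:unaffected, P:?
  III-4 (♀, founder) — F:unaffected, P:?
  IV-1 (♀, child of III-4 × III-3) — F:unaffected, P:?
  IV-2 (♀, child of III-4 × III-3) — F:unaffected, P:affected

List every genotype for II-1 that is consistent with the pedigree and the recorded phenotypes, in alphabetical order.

F/I-1 aff ·: Ff
F/I-2 un ·: ff
F/II-1 un I-1×I-2: ff
F/II-2 un ·: ff
F/II-3 aff I-1×I-2: Ff
F/III-1 un II-2×II-1: ff
F/III-2 un II-2×II-1: ff
F/III-3 un II-2×II-1: ff
F/III-4 un ·: ff
F/IV-1 un III-4×III-3: ff
F/IV-2 un III-4×III-3: ff
⇒ F over [I-1,I-2,II-1,II-2,II-3,III-1,III-2,III-3,III-4,IV-1,IV-2]: 1 consistent
P/I-1 un ·: pp
P/I-2 aff ·: Pp|PP
P/II-1 ? I-1×I-2: pp|Pp
P/II-2 aff ·: Pp|PP
P/II-3 ? I-1×I-2: pp|Pp
P/III-1 aff II-2×II-1: Pp|PP
P/III-2 aff II-2×II-1: Pp|PP
P/III-3 ? II-2×II-1: pp|Pp|PP
P/III-4 ? ·: pp|Pp|PP
P/IV-1 ? III-4×III-3: pp|Pp|PP
P/IV-2 aff III-4×III-3: Pp|PP
⇒ P over [I-1,I-2,II-1,II-2,II-3,III-1,III-2,III-3,III-4,IV-1,IV-2]: 522 consistent

II-1 ∈ {ff Pp, ff pp}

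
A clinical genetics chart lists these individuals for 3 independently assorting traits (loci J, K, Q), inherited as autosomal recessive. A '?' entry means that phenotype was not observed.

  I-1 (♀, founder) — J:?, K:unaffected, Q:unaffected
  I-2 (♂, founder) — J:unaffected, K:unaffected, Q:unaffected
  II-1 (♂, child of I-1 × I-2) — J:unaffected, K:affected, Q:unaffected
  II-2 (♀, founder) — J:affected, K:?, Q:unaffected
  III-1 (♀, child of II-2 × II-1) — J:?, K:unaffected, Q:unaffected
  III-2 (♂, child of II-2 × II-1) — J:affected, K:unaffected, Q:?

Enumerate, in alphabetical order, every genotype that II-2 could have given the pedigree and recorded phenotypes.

J/I-1 ? ·: JJ|Jj|jj
J/I-2 un ·: JJ|Jj
J/II-1 un I-1×I-2: Jj
J/II-2 aff ·: jj
J/III-1 ? II-2×II-1: Jj|jj
J/III-2 aff II-2×II-1: jj
⇒ J over [I-1,I-2,II-1,II-2,III-1,III-2]: 10 consistent
K/I-1 un ·: Kk
K/I-2 un ·: Kk
K/II-1 aff I-1×I-2: kk
K/II-2 ? ·: KK|Kk
K/III-1 un II-2×II-1: Kk
K/III-2 un II-2×II-1: Kk
⇒ K over [I-1,I-2,II-1,II-2,III-1,III-2]: 2 consistent
Q/I-1 un ·: QQ|Qq
Q/I-2 un ·: QQ|Qq
Q/II-1 un I-1×I-2: QQ|Qq
Q/II-2 un ·: QQ|Qq
Q/III-1 un II-2×II-1: QQ|Qq
Q/III-2 ? II-2×II-1: QQ|Qq|qq
⇒ Q over [I-1,I-2,II-1,II-2,III-1,III-2]: 50 consistent

II-2 ∈ {jj KK QQ, jj KK Qq, jj Kk QQ, jj Kk Qq}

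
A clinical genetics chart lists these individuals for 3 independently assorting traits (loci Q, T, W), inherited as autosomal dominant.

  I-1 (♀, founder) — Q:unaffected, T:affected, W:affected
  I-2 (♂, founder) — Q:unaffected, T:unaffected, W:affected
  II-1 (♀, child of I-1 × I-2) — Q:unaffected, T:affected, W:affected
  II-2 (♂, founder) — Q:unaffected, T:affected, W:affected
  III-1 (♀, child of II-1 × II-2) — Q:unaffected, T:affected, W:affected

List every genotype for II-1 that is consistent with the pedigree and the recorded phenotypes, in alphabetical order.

II-1 ∈ {qq Tt WW, qq Tt Ww}

Q/I-1 un ·: qq
Q/I-2 un ·: qq
Q/II-1 un I-1×I-2: qq
Q/II-2 un ·: qq
Q/III-1 un II-1×II-2: qq
⇒ Q over [I-1,I-2,II-1,II-2,III-1]: 1 consistent
T/I-1 aff ·: Tt|TT
T/I-2 un ·: tt
T/II-1 aff I-1×I-2: Tt
T/II-2 aff ·: Tt|TT
T/III-1 aff II-1×II-2: Tt|TT
⇒ T over [I-1,I-2,II-1,II-2,III-1]: 8 consistent
W/I-1 aff ·: Ww|WW
W/I-2 aff ·: Ww|WW
W/II-1 aff I-1×I-2: Ww|WW
W/II-2 aff ·: Ww|WW
W/III-1 aff II-1×II-2: Ww|WW
⇒ W over [I-1,I-2,II-1,II-2,III-1]: 24 consistent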